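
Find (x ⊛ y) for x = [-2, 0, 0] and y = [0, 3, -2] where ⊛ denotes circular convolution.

(x ⊛ y)[n] = Σ(m=0 to 2) x[m] · y[(n-m) mod 3]

Computing each output sample:
(x ⊛ y)[0] = 0
(x ⊛ y)[1] = -6
(x ⊛ y)[2] = 4

x ⊛ y = [0, -6, 4]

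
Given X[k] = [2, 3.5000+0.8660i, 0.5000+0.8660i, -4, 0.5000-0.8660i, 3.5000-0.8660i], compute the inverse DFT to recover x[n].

x[n] = (1/6) Σ(k=0 to 5) X[k] · e^(2πikn/6)

Computing each x[n]:
x[0] = 1
x[1] = 1
x[2] = -1
x[3] = 0
x[4] = -1
x[5] = 2

x = [1, 1, -1, 0, -1, 2]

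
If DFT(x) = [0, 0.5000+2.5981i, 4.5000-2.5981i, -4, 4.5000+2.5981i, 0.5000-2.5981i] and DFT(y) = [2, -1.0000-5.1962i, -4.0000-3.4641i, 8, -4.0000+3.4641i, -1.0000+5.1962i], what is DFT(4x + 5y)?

By linearity: DFT(4x + 5y) = 4·DFT(x) + 5·DFT(y)
= 4·[0, 0.5000+2.5981i, 4.5000-2.5981i, -4, 4.5000+2.5981i, 0.5000-2.5981i] + 5·[2, -1.0000-5.1962i, -4.0000-3.4641i, 8, -4.0000+3.4641i, -1.0000+5.1962i]

Computing element-wise:
Z[0] = 4·(0) + 5·(2) = 10
Z[1] = 4·(0.5000+2.5981i) + 5·(-1.0000-5.1962i) = -3.0000-15.5886i
Z[2] = 4·(4.5000-2.5981i) + 5·(-4.0000-3.4641i) = -2.0000-27.7129i
Z[3] = 4·(-4) + 5·(8) = 24
Z[4] = 4·(4.5000+2.5981i) + 5·(-4.0000+3.4641i) = -2.0000+27.7129i
Z[5] = 4·(0.5000-2.5981i) + 5·(-1.0000+5.1962i) = -3.0000+15.5886i

DFT(4x + 5y) = 4·X + 5·Y = [10, -3.0000-15.5886i, -2.0000-27.7129i, 24, -2.0000+27.7129i, -3.0000+15.5886i]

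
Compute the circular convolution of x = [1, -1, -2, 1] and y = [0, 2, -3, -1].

(x ⊛ y)[n] = Σ(m=0 to 3) x[m] · y[(n-m) mod 4]

Computing each output sample:
(x ⊛ y)[0] = 9
(x ⊛ y)[1] = 1
(x ⊛ y)[2] = -6
(x ⊛ y)[3] = -2

x ⊛ y = [9, 1, -6, -2]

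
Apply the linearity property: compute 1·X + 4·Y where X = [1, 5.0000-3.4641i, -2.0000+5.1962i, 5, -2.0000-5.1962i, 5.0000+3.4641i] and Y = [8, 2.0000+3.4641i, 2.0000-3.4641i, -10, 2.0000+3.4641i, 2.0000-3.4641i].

By linearity: DFT(1x + 4y) = 1·DFT(x) + 4·DFT(y)
= 1·[1, 5.0000-3.4641i, -2.0000+5.1962i, 5, -2.0000-5.1962i, 5.0000+3.4641i] + 4·[8, 2.0000+3.4641i, 2.0000-3.4641i, -10, 2.0000+3.4641i, 2.0000-3.4641i]

Computing element-wise:
Z[0] = 1·(1) + 4·(8) = 33
Z[1] = 1·(5.0000-3.4641i) + 4·(2.0000+3.4641i) = 13.0000+10.3923i
Z[2] = 1·(-2.0000+5.1962i) + 4·(2.0000-3.4641i) = 6.0000-8.6602i
Z[3] = 1·(5) + 4·(-10) = -35
Z[4] = 1·(-2.0000-5.1962i) + 4·(2.0000+3.4641i) = 6.0000+8.6602i
Z[5] = 1·(5.0000+3.4641i) + 4·(2.0000-3.4641i) = 13.0000-10.3923i

DFT(1x + 4y) = 1·X + 4·Y = [33, 13.0000+10.3923i, 6.0000-8.6602i, -35, 6.0000+8.6602i, 13.0000-10.3923i]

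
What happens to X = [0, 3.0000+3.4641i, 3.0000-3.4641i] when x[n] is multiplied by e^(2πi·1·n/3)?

Modulation property: DFT(ω_3^(-1n)·x[n]) = X[(k-1) mod 3], so circularly shift X by 1 positions.

X[k-1] = [3.0000-3.4641i, 0, 3.0000+3.4641i]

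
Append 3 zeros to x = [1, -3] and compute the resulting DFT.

Original 2-point DFT: [-2, 4]
Zero-padded 5-point DFT provides frequency interpolation.

DFT_5([x, 0, ...]) = [-2, 0.0729+2.8532i, 3.4271+1.7634i, 3.4271-1.7634i, 0.0729-2.8532i]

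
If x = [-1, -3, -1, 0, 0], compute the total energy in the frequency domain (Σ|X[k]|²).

Parseval: Σ|x[n]|² = (1/N)Σ|X[k]|², so Σ|X[k]|² = N·Σ|x[n]|² = 5·11.0000

Σ|X[k]|² = N·Σ|x[n]|² = 5·11.0000 = 55.0000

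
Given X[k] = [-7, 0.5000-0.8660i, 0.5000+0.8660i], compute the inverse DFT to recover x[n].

x[n] = (1/3) Σ(k=0 to 2) X[k] · e^(2πikn/3)

Computing each x[n]:
x[0] = -2
x[1] = -2
x[2] = -3

x = [-2, -2, -3]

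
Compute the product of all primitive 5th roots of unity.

The primitive 5th roots of unity are ω_5^k for k coprime to 5: k ∈ {1, 2, 3, 4}
Their product equals the constant term of the cyclotomic polynomial Φ_5(x) up to sign.
For n ≥ 3, the product of all primitive nth roots of unity is 1. (For n=1 it is 1; for n=2 it is -1.)

1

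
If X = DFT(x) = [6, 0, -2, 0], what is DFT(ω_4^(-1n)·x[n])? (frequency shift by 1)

Modulation property: DFT(ω_4^(-1n)·x[n]) = X[(k-1) mod 4], so circularly shift X by 1 positions.

X[k-1] = [0, 6, 0, -2]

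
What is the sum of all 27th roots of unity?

Sum of all nth roots of unity equals 0 for n > 1 (geometric series with r ≠ 1).

0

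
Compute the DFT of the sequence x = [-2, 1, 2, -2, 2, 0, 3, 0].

X[k] = Σ(n=0 to 7) x[n] · ω_8^(nk)
where ω_8 = e^(-2πi/8)

Computing each X[k]:
X[0] = 4
X[1] = -1.8787+1.7071i
X[2] = -5-3i
X[3] = -6.1213-0.2929i
X[4] = 6
X[5] = -6.1213+0.2929i
X[6] = -5+3i
X[7] = -1.8787-1.7071i

X = [4, -1.8787+1.7071i, -5-3i, -6.1213-0.2929i, 6, -6.1213+0.2929i, -5+3i, -1.8787-1.7071i]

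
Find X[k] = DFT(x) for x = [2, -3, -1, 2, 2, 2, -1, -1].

X[k] = Σ(n=0 to 7) x[n] · ω_8^(nk)
where ω_8 = e^(-2πi/8)

Computing each X[k]:
X[0] = 2
X[1] = -5.6569+1.4142i
X[2] = 6+2i
X[3] = 5.6569+1.4142i
X[4] = 2
X[5] = 5.6569-1.4142i
X[6] = 6-2i
X[7] = -5.6569-1.4142i

X = [2, -5.6569+1.4142i, 6+2i, 5.6569+1.4142i, 2, 5.6569-1.4142i, 6-2i, -5.6569-1.4142i]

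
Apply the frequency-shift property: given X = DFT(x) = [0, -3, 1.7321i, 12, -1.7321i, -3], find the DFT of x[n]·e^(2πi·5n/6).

Modulation property: DFT(ω_6^(-5n)·x[n]) = X[(k-5) mod 6], so circularly shift X by 5 positions.

X[k-5] = [-3, 1.7321i, 12, -1.7321i, -3, 0]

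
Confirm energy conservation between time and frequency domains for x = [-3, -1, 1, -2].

Time domain:
Σ|x[n]|² = |-3|² + |-1|² + |1|² + |-2|² = 15.0000

Frequency domain:
(1/4)Σ|X[k]|² = (1/4)(|-5|² + |-4-1i|² + |1|² + |-4+1i|²) = (1/4)·60.0000 = 15.0000

Both sides agree, confirming Parseval's theorem.

Σ|x[n]|² = (1/N)Σ|X[k]|² = 15.0000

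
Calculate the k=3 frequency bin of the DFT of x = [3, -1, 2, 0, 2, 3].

X[3] = Σ(n=0 to 5) x[n] · ω_6^(3n) where ω_6 = e^(-2πi/6)
= (3)·ω_6^0 + (-1)·ω_6^3 + (2)·ω_6^6 + (0)·ω_6^9 + (2)·ω_6^12 + (3)·ω_6^15

X[3] = 5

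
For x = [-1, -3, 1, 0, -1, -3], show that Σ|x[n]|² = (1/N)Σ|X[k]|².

Time domain:
Σ|x[n]|² = |-1|² + |-3|² + |1|² + |0|² + |-1|² + |-3|² = 21.0000

Frequency domain:
(1/6)Σ|X[k]|² = (1/6)(|-7|² + |-4.0000-1.7321i|² + |2.0000+1.7321i|² + |5|² + |2.0000-1.7321i|² + |-4.0000+1.7321i|²) = (1/6)·126.0000 = 21.0000

Both sides agree, confirming Parseval's theorem.

Σ|x[n]|² = (1/N)Σ|X[k]|² = 21.0000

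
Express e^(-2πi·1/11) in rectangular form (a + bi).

ω_11^1 = e^(-2πi·1/11)
= cos(-2π·1/11) + i·sin(-2π·1/11)
= cos(-2π/11) + i·sin(-2π/11)

ω_11^1 = cos(-2π/11) + i·sin(-2π/11) = 0.8413-0.5406i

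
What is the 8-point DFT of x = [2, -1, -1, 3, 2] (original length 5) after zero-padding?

Original 5-point DFT: [5, 0.6910+5.2043i, 1.8090-2.0409i, 1.8090+2.0409i, 0.6910-5.2043i]
Zero-padded 8-point DFT provides frequency interpolation.

DFT_8([x, 0, ...]) = [5, -2.8284-0.4142i, 5+4i, 2.8284-2.4142i, 1, 2.8284+2.4142i, 5-4i, -2.8284+0.4142i]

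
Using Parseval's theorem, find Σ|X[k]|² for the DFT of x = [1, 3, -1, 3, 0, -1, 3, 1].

Parseval: Σ|x[n]|² = (1/N)Σ|X[k]|², so Σ|X[k]|² = N·Σ|x[n]|² = 8·31.0000

Σ|X[k]|² = N·Σ|x[n]|² = 8·31.0000 = 248.0000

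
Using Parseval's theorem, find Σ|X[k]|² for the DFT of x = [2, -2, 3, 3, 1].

Parseval: Σ|x[n]|² = (1/N)Σ|X[k]|², so Σ|X[k]|² = N·Σ|x[n]|² = 5·27.0000

Σ|X[k]|² = N·Σ|x[n]|² = 5·27.0000 = 135.0000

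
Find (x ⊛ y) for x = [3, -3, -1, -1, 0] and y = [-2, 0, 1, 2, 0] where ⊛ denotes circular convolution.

(x ⊛ y)[n] = Σ(m=0 to 4) x[m] · y[(n-m) mod 5]

Computing each output sample:
(x ⊛ y)[0] = -9
(x ⊛ y)[1] = 4
(x ⊛ y)[2] = 5
(x ⊛ y)[3] = 5
(x ⊛ y)[4] = -7

x ⊛ y = [-9, 4, 5, 5, -7]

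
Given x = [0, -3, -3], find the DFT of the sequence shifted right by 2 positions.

Time shift by 2: X_shifted[k] = ω_3^(2k) · X[k]
Shifted x = [-3, -3, 0]

DFT(x[n-2]) = [-6, -1.5000+2.5981i, -1.5000-2.5981i]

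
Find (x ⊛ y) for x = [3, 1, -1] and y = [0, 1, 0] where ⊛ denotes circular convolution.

(x ⊛ y)[n] = Σ(m=0 to 2) x[m] · y[(n-m) mod 3]

Computing each output sample:
(x ⊛ y)[0] = -1
(x ⊛ y)[1] = 3
(x ⊛ y)[2] = 1

x ⊛ y = [-1, 3, 1]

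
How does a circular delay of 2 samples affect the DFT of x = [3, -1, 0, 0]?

Time shift by 2: X_shifted[k] = ω_4^(2k) · X[k]
Shifted x = [0, 0, 3, -1]

DFT(x[n-2]) = [2, -3-1i, 4, -3+1i]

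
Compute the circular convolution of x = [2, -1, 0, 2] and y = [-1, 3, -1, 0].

(x ⊛ y)[n] = Σ(m=0 to 3) x[m] · y[(n-m) mod 4]

Computing each output sample:
(x ⊛ y)[0] = 4
(x ⊛ y)[1] = 5
(x ⊛ y)[2] = -5
(x ⊛ y)[3] = -1

x ⊛ y = [4, 5, -5, -1]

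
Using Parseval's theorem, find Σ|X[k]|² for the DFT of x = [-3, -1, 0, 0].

Parseval: Σ|x[n]|² = (1/N)Σ|X[k]|², so Σ|X[k]|² = N·Σ|x[n]|² = 4·10.0000

Σ|X[k]|² = N·Σ|x[n]|² = 4·10.0000 = 40.0000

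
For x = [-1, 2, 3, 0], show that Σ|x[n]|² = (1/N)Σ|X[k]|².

Time domain:
Σ|x[n]|² = |-1|² + |2|² + |3|² + |0|² = 14.0000

Frequency domain:
(1/4)Σ|X[k]|² = (1/4)(|4|² + |-4-2i|² + |0|² + |-4+2i|²) = (1/4)·56.0000 = 14.0000

Both sides agree, confirming Parseval's theorem.

Σ|x[n]|² = (1/N)Σ|X[k]|² = 14.0000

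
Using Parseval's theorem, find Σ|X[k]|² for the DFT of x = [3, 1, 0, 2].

Parseval: Σ|x[n]|² = (1/N)Σ|X[k]|², so Σ|X[k]|² = N·Σ|x[n]|² = 4·14.0000

Σ|X[k]|² = N·Σ|x[n]|² = 4·14.0000 = 56.0000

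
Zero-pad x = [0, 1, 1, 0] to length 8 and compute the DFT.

Original 4-point DFT: [2, -1-1i, 0, -1+1i]
Zero-padded 8-point DFT provides frequency interpolation.

DFT_8([x, 0, ...]) = [2, 0.7071-1.7071i, -1-1i, -0.7071+0.2929i, 0, -0.7071-0.2929i, -1+1i, 0.7071+1.7071i]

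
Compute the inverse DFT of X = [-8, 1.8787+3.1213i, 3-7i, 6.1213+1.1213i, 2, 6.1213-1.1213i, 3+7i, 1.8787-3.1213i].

x[n] = (1/8) Σ(k=0 to 7) X[k] · e^(2πikn/8)

Computing each x[n]:
x[0] = 2
x[1] = -1
x[2] = -2
x[3] = -3
x[4] = -2
x[5] = 2
x[6] = -1
x[7] = -3

x = [2, -1, -2, -3, -2, 2, -1, -3]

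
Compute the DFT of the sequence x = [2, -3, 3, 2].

X[k] = Σ(n=0 to 3) x[n] · ω_4^(nk)
where ω_4 = e^(-2πi/4)

Computing each X[k]:
X[0] = 4
X[1] = -1+5i
X[2] = 6
X[3] = -1-5i

X = [4, -1+5i, 6, -1-5i]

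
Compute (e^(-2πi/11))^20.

Since ω_11^11 = 1, powers reduce modulo 11.
20 mod 11 = 9
So ω_11^20 = ω_11^9 = e^(-2πi·9/11)

ω_11^20 = ω_11^9 = 0.4154+0.9096i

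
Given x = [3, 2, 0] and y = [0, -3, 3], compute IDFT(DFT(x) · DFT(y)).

(x ⊛ y)[n] = Σ(m=0 to 2) x[m] · y[(n-m) mod 3]

Computing each output sample:
(x ⊛ y)[0] = 6
(x ⊛ y)[1] = -9
(x ⊛ y)[2] = 3

x ⊛ y = [6, -9, 3]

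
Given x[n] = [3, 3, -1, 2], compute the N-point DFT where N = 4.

X[k] = Σ(n=0 to 3) x[n] · ω_4^(nk)
where ω_4 = e^(-2πi/4)

Computing each X[k]:
X[0] = 7
X[1] = 4-1i
X[2] = -3
X[3] = 4+1i

X = [7, 4-1i, -3, 4+1i]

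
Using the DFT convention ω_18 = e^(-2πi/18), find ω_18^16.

ω_18^16 = e^(-2πi·16/18)
= cos(-2π·16/18) + i·sin(-2π·16/18)
= cos(-32π/18) + i·sin(-32π/18)

ω_18^16 = cos(-32π/18) + i·sin(-32π/18) = 0.7660+0.6428i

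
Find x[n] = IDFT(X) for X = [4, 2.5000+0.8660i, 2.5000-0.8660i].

x[n] = (1/3) Σ(k=0 to 2) X[k] · e^(2πikn/3)

Computing each x[n]:
x[0] = 3
x[1] = 0
x[2] = 1

x = [3, 0, 1]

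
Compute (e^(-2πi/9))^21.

Since ω_9^9 = 1, powers reduce modulo 9.
21 mod 9 = 3
So ω_9^21 = ω_9^3 = e^(-2πi·3/9)

ω_9^21 = ω_9^3 = -0.5000-0.8660i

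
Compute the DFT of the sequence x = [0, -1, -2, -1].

X[k] = Σ(n=0 to 3) x[n] · ω_4^(nk)
where ω_4 = e^(-2πi/4)

Computing each X[k]:
X[0] = -4
X[1] = 2
X[2] = 0
X[3] = 2

X = [-4, 2, 0, 2]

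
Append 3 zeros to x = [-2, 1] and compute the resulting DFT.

Original 2-point DFT: [-1, -3]
Zero-padded 5-point DFT provides frequency interpolation.

DFT_5([x, 0, ...]) = [-1, -1.6910-0.9511i, -2.8090-0.5878i, -2.8090+0.5878i, -1.6910+0.9511i]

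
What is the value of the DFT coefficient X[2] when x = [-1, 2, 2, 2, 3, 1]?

X[2] = Σ(n=0 to 5) x[n] · ω_6^(2n) where ω_6 = e^(-2πi/6)
= (-1)·ω_6^0 + (2)·ω_6^2 + (2)·ω_6^4 + (2)·ω_6^6 + (3)·ω_6^8 + (1)·ω_6^10

X[2] = -3.0000-1.7321i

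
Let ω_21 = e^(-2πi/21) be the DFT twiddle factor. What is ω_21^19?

ω_21^19 = e^(-2πi·19/21)
= cos(-2π·19/21) + i·sin(-2π·19/21)
= cos(-38π/21) + i·sin(-38π/21)

ω_21^19 = cos(-38π/21) + i·sin(-38π/21) = 0.8262+0.5633i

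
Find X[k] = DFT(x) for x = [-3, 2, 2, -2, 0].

X[k] = Σ(n=0 to 4) x[n] · ω_5^(nk)
where ω_5 = e^(-2πi/5)

Computing each X[k]:
X[0] = -1
X[1] = -2.3820-4.2533i
X[2] = -4.6180+2.6287i
X[3] = -4.6180-2.6287i
X[4] = -2.3820+4.2533i

X = [-1, -2.3820-4.2533i, -4.6180+2.6287i, -4.6180-2.6287i, -2.3820+4.2533i]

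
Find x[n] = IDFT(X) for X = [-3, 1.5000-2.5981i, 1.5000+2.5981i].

x[n] = (1/3) Σ(k=0 to 2) X[k] · e^(2πikn/3)

Computing each x[n]:
x[0] = 0
x[1] = 0
x[2] = -3

x = [0, 0, -3]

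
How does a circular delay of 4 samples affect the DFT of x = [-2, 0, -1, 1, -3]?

Time shift by 4: X_shifted[k] = ω_5^(4k) · X[k]
Shifted x = [0, -1, 1, -3, -2]

DFT(x[n-4]) = [-5, 0.6910-3.3022i, 1.8090+3.2164i, 1.8090-3.2164i, 0.6910+3.3022i]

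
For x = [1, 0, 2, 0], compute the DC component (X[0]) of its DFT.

X[0] = Σ(n=0 to 3) x[n] · ω_4^0 = Σ x[n]
= (1) + (0) + (2) + (0)

X[0] = 3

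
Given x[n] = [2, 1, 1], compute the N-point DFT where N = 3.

X[k] = Σ(n=0 to 2) x[n] · ω_3^(nk)
where ω_3 = e^(-2πi/3)

Computing each X[k]:
X[0] = 4
X[1] = 1
X[2] = 1

X = [4, 1, 1]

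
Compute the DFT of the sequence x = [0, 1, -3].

X[k] = Σ(n=0 to 2) x[n] · ω_3^(nk)
where ω_3 = e^(-2πi/3)

Computing each X[k]:
X[0] = -2
X[1] = 1.0000-3.4641i
X[2] = 1.0000+3.4641i

X = [-2, 1.0000-3.4641i, 1.0000+3.4641i]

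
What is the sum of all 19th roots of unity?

Sum of all nth roots of unity equals 0 for n > 1 (geometric series with r ≠ 1).

0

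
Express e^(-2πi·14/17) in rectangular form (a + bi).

ω_17^14 = e^(-2πi·14/17)
= cos(-2π·14/17) + i·sin(-2π·14/17)
= cos(-28π/17) + i·sin(-28π/17)

ω_17^14 = cos(-28π/17) + i·sin(-28π/17) = 0.4457+0.8952i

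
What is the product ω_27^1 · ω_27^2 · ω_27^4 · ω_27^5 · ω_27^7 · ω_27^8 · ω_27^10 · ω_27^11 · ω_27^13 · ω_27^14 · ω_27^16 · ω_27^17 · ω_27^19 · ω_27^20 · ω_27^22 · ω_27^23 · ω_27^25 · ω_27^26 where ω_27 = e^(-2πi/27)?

The primitive 27th roots of unity are ω_27^k for k coprime to 27: k ∈ {1, 2, 4, 5, 7, 8, 10, 11, 13, 14, 16, 17, 19, 20, 22, 23, 25, 26}
Their product equals the constant term of the cyclotomic polynomial Φ_27(x) up to sign.
For n ≥ 3, the product of all primitive nth roots of unity is 1. (For n=1 it is 1; for n=2 it is -1.)

1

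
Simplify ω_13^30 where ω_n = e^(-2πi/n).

Since ω_13^13 = 1, powers reduce modulo 13.
30 mod 13 = 4
So ω_13^30 = ω_13^4 = e^(-2πi·4/13)

ω_13^30 = ω_13^4 = -0.3546-0.9350i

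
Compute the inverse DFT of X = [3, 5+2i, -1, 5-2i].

x[n] = (1/4) Σ(k=0 to 3) X[k] · e^(2πikn/4)

Computing each x[n]:
x[0] = 3
x[1] = 0
x[2] = -2
x[3] = 2

x = [3, 0, -2, 2]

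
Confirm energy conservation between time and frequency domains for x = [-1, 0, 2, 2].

Time domain:
Σ|x[n]|² = |-1|² + |0|² + |2|² + |2|² = 9.0000

Frequency domain:
(1/4)Σ|X[k]|² = (1/4)(|3|² + |-3+2i|² + |-1|² + |-3-2i|²) = (1/4)·36.0000 = 9.0000

Both sides agree, confirming Parseval's theorem.

Σ|x[n]|² = (1/N)Σ|X[k]|² = 9.0000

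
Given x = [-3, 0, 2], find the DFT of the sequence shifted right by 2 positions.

Time shift by 2: X_shifted[k] = ω_3^(2k) · X[k]
Shifted x = [0, 2, -3]

DFT(x[n-2]) = [-1, 0.5000-4.3301i, 0.5000+4.3301i]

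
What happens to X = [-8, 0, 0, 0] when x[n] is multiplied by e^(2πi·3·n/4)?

Modulation property: DFT(ω_4^(-3n)·x[n]) = X[(k-3) mod 4], so circularly shift X by 3 positions.

X[k-3] = [0, 0, 0, -8]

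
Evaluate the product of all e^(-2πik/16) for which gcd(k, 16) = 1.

The primitive 16th roots of unity are ω_16^k for k coprime to 16: k ∈ {1, 3, 5, 7, 9, 11, 13, 15}
Their product equals the constant term of the cyclotomic polynomial Φ_16(x) up to sign.
For n ≥ 3, the product of all primitive nth roots of unity is 1. (For n=1 it is 1; for n=2 it is -1.)

1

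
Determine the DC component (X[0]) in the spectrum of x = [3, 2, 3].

X[0] = Σ(n=0 to 2) x[n] · ω_3^0 = Σ x[n]
= (3) + (2) + (3)

X[0] = 8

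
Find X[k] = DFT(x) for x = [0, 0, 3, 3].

X[k] = Σ(n=0 to 3) x[n] · ω_4^(nk)
where ω_4 = e^(-2πi/4)

Computing each X[k]:
X[0] = 6
X[1] = -3+3i
X[2] = 0
X[3] = -3-3i

X = [6, -3+3i, 0, -3-3i]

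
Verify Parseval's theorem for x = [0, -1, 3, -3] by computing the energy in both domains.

Time domain:
Σ|x[n]|² = |0|² + |-1|² + |3|² + |-3|² = 19.0000

Frequency domain:
(1/4)Σ|X[k]|² = (1/4)(|-1|² + |-3-2i|² + |7|² + |-3+2i|²) = (1/4)·76.0000 = 19.0000

Both sides agree, confirming Parseval's theorem.

Σ|x[n]|² = (1/N)Σ|X[k]|² = 19.0000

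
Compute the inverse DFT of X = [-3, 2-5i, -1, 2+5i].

x[n] = (1/4) Σ(k=0 to 3) X[k] · e^(2πikn/4)

Computing each x[n]:
x[0] = 0
x[1] = 2
x[2] = -2
x[3] = -3

x = [0, 2, -2, -3]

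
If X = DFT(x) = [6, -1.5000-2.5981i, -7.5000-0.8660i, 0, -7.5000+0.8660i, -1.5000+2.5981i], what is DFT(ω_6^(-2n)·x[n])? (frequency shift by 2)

Modulation property: DFT(ω_6^(-2n)·x[n]) = X[(k-2) mod 6], so circularly shift X by 2 positions.

X[k-2] = [-7.5000+0.8660i, -1.5000+2.5981i, 6, -1.5000-2.5981i, -7.5000-0.8660i, 0]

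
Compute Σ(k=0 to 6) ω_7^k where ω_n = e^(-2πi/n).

Sum of all nth roots of unity equals 0 for n > 1 (geometric series with r ≠ 1).

0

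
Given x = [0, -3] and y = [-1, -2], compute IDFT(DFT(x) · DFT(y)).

(x ⊛ y)[n] = Σ(m=0 to 1) x[m] · y[(n-m) mod 2]

Computing each output sample:
(x ⊛ y)[0] = 6
(x ⊛ y)[1] = 3

x ⊛ y = [6, 3]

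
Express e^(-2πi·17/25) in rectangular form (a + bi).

ω_25^17 = e^(-2πi·17/25)
= cos(-2π·17/25) + i·sin(-2π·17/25)
= cos(-34π/25) + i·sin(-34π/25)

ω_25^17 = cos(-34π/25) + i·sin(-34π/25) = -0.4258+0.9048i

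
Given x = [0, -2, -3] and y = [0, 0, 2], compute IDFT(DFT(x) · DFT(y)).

(x ⊛ y)[n] = Σ(m=0 to 2) x[m] · y[(n-m) mod 3]

Computing each output sample:
(x ⊛ y)[0] = -4
(x ⊛ y)[1] = -6
(x ⊛ y)[2] = 0

x ⊛ y = [-4, -6, 0]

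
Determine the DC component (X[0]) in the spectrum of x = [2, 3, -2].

X[0] = Σ(n=0 to 2) x[n] · ω_3^0 = Σ x[n]
= (2) + (3) + (-2)

X[0] = 3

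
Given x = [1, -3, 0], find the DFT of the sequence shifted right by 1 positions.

Time shift by 1: X_shifted[k] = ω_3^(1k) · X[k]
Shifted x = [0, 1, -3]

DFT(x[n-1]) = [-2, 1.0000-3.4641i, 1.0000+3.4641i]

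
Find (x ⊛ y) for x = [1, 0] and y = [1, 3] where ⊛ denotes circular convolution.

(x ⊛ y)[n] = Σ(m=0 to 1) x[m] · y[(n-m) mod 2]

Computing each output sample:
(x ⊛ y)[0] = 1
(x ⊛ y)[1] = 3

x ⊛ y = [1, 3]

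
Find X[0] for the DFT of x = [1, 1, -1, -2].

X[0] = Σ(n=0 to 3) x[n] · ω_4^0 = Σ x[n]
= (1) + (1) + (-1) + (-2)

X[0] = -1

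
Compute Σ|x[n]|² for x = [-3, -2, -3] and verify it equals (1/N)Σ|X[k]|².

Time domain:
Σ|x[n]|² = |-3|² + |-2|² + |-3|² = 22.0000

Frequency domain:
(1/3)Σ|X[k]|² = (1/3)(|-8|² + |-0.5000-0.8660i|² + |-0.5000+0.8660i|²) = (1/3)·66.0000 = 22.0000

Both sides agree, confirming Parseval's theorem.

Σ|x[n]|² = (1/N)Σ|X[k]|² = 22.0000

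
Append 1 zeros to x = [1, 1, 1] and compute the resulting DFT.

Original 3-point DFT: [3, 0, 0]
Zero-padded 4-point DFT provides frequency interpolation.

DFT_4([x, 0, ...]) = [3, -1i, 1, 1i]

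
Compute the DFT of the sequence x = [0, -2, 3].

X[k] = Σ(n=0 to 2) x[n] · ω_3^(nk)
where ω_3 = e^(-2πi/3)

Computing each X[k]:
X[0] = 1
X[1] = -0.5000+4.3301i
X[2] = -0.5000-4.3301i

X = [1, -0.5000+4.3301i, -0.5000-4.3301i]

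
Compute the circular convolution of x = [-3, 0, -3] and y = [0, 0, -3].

(x ⊛ y)[n] = Σ(m=0 to 2) x[m] · y[(n-m) mod 3]

Computing each output sample:
(x ⊛ y)[0] = 0
(x ⊛ y)[1] = 9
(x ⊛ y)[2] = 9

x ⊛ y = [0, 9, 9]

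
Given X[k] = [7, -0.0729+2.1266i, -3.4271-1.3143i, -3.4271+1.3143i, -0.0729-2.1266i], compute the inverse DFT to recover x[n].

x[n] = (1/5) Σ(k=0 to 4) X[k] · e^(2πikn/5)

Computing each x[n]:
x[0] = 0
x[1] = 2
x[2] = 0
x[3] = 2
x[4] = 3

x = [0, 2, 0, 2, 3]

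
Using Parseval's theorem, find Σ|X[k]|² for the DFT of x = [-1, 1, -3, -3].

Parseval: Σ|x[n]|² = (1/N)Σ|X[k]|², so Σ|X[k]|² = N·Σ|x[n]|² = 4·20.0000

Σ|X[k]|² = N·Σ|x[n]|² = 4·20.0000 = 80.0000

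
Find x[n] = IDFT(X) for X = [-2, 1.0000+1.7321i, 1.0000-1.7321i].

x[n] = (1/3) Σ(k=0 to 2) X[k] · e^(2πikn/3)

Computing each x[n]:
x[0] = 0
x[1] = -2
x[2] = 0

x = [0, -2, 0]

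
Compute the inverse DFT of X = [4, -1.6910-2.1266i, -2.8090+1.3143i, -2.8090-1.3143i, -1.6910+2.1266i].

x[n] = (1/5) Σ(k=0 to 4) X[k] · e^(2πikn/5)

Computing each x[n]:
x[0] = -1
x[1] = 2
x[2] = 2
x[3] = 0
x[4] = 1

x = [-1, 2, 2, 0, 1]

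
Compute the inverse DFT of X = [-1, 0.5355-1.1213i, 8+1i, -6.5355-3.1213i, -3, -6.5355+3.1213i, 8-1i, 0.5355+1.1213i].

x[n] = (1/8) Σ(k=0 to 7) X[k] · e^(2πikn/8)

Computing each x[n]:
x[0] = 0
x[1] = 2
x[2] = -3
x[3] = 0
x[4] = 3
x[5] = -2
x[6] = -2
x[7] = 1

x = [0, 2, -3, 0, 3, -2, -2, 1]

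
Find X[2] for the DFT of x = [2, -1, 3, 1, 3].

X[2] = Σ(n=0 to 4) x[n] · ω_5^(2n) where ω_5 = e^(-2πi/5)
= (2)·ω_5^0 + (-1)·ω_5^2 + (3)·ω_5^4 + (1)·ω_5^6 + (3)·ω_5^8

X[2] = 1.6180+4.2533i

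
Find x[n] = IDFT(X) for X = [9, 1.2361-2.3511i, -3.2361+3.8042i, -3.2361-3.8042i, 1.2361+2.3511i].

x[n] = (1/5) Σ(k=0 to 4) X[k] · e^(2πikn/5)

Computing each x[n]:
x[0] = 1
x[1] = 3
x[2] = 3
x[3] = -1
x[4] = 3

x = [1, 3, 3, -1, 3]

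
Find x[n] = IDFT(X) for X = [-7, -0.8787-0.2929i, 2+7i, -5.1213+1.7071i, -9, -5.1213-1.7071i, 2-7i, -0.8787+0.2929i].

x[n] = (1/8) Σ(k=0 to 7) X[k] · e^(2πikn/8)

Computing each x[n]:
x[0] = -3
x[1] = -1
x[2] = -2
x[3] = 1
x[4] = 0
x[5] = -2
x[6] = -3
x[7] = 3

x = [-3, -1, -2, 1, 0, -2, -3, 3]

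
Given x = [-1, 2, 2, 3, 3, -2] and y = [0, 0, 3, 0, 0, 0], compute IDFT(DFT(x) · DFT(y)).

(x ⊛ y)[n] = Σ(m=0 to 5) x[m] · y[(n-m) mod 6]

Computing each output sample:
(x ⊛ y)[0] = 9
(x ⊛ y)[1] = -6
(x ⊛ y)[2] = -3
(x ⊛ y)[3] = 6
(x ⊛ y)[4] = 6
(x ⊛ y)[5] = 9

x ⊛ y = [9, -6, -3, 6, 6, 9]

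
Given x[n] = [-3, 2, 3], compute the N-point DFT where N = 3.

X[k] = Σ(n=0 to 2) x[n] · ω_3^(nk)
where ω_3 = e^(-2πi/3)

Computing each X[k]:
X[0] = 2
X[1] = -5.5000+0.8660i
X[2] = -5.5000-0.8660i

X = [2, -5.5000+0.8660i, -5.5000-0.8660i]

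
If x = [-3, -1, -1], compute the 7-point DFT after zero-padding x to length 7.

Original 3-point DFT: [-5, -2, -2]
Zero-padded 7-point DFT provides frequency interpolation.

DFT_7([x, 0, ...]) = [-5, -3.4010+1.7568i, -1.8765+0.5410i, -2.7225-0.3479i, -2.7225+0.3479i, -1.8765-0.5410i, -3.4010-1.7568i]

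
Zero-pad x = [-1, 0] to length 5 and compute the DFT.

Original 2-point DFT: [-1, -1]
Zero-padded 5-point DFT provides frequency interpolation.

DFT_5([x, 0, ...]) = [-1, -1, -1, -1, -1]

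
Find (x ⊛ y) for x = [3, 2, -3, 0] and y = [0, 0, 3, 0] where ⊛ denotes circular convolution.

(x ⊛ y)[n] = Σ(m=0 to 3) x[m] · y[(n-m) mod 4]

Computing each output sample:
(x ⊛ y)[0] = -9
(x ⊛ y)[1] = 0
(x ⊛ y)[2] = 9
(x ⊛ y)[3] = 6

x ⊛ y = [-9, 0, 9, 6]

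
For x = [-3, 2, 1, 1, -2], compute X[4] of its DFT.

X[4] = Σ(n=0 to 4) x[n] · ω_5^(4n) where ω_5 = e^(-2πi/5)
= (-3)·ω_5^0 + (2)·ω_5^4 + (1)·ω_5^8 + (1)·ω_5^12 + (-2)·ω_5^16

X[4] = -4.6180+3.8042i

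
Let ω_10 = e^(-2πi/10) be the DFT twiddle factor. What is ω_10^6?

ω_10^6 = e^(-2πi·6/10)
= cos(-2π·6/10) + i·sin(-2π·6/10)
= cos(-12π/10) + i·sin(-12π/10)

ω_10^6 = cos(-12π/10) + i·sin(-12π/10) = -0.8090+0.5878i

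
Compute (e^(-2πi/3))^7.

Since ω_3^3 = 1, powers reduce modulo 3.
7 mod 3 = 1
So ω_3^7 = ω_3^1 = e^(-2πi·1/3)

ω_3^7 = ω_3^1 = -0.5000-0.8660i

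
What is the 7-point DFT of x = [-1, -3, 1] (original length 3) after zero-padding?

Original 3-point DFT: [-3, 3.4641i, -3.4641i]
Zero-padded 7-point DFT provides frequency interpolation.

DFT_7([x, 0, ...]) = [-3, -3.0930+1.3706i, -1.2334+3.3587i, 2.3264+2.0835i, 2.3264-2.0835i, -1.2334-3.3587i, -3.0930-1.3706i]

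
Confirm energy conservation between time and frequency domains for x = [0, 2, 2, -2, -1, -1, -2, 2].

Time domain:
Σ|x[n]|² = |0|² + |2|² + |2|² + |-2|² + |-1|² + |-1|² + |-2|² + |2|² = 22.0000

Frequency domain:
(1/8)Σ|X[k]|² = (1/8)(|0|² + |5.9497-3.2929i|² + |-1-1i|² + |-3.9497+4.7071i|² + |-2|² + |-3.9497-4.7071i|² + |-1+1i|² + |5.9497+3.2929i|²) = (1/8)·176.0000 = 22.0000

Both sides agree, confirming Parseval's theorem.

Σ|x[n]|² = (1/N)Σ|X[k]|² = 22.0000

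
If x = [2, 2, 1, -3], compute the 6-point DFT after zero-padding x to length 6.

Original 4-point DFT: [2, 1-5i, 4, 1+5i]
Zero-padded 6-point DFT provides frequency interpolation.

DFT_6([x, 0, ...]) = [2, 5.5000-2.5981i, -2.5000-0.8660i, 4, -2.5000+0.8660i, 5.5000+2.5981i]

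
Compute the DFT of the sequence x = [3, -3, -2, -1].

X[k] = Σ(n=0 to 3) x[n] · ω_4^(nk)
where ω_4 = e^(-2πi/4)

Computing each X[k]:
X[0] = -3
X[1] = 5+2i
X[2] = 5
X[3] = 5-2i

X = [-3, 5+2i, 5, 5-2i]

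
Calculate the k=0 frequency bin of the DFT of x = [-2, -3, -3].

X[0] = Σ(n=0 to 2) x[n] · ω_3^0 = Σ x[n]
= (-2) + (-3) + (-3)

X[0] = -8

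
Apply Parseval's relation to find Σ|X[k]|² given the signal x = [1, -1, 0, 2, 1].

Parseval: Σ|x[n]|² = (1/N)Σ|X[k]|², so Σ|X[k]|² = N·Σ|x[n]|² = 5·7.0000

Σ|X[k]|² = N·Σ|x[n]|² = 5·7.0000 = 35.0000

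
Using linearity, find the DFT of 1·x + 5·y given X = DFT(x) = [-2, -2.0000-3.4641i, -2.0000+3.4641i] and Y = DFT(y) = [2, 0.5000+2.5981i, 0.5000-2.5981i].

By linearity: DFT(1x + 5y) = 1·DFT(x) + 5·DFT(y)
= 1·[-2, -2.0000-3.4641i, -2.0000+3.4641i] + 5·[2, 0.5000+2.5981i, 0.5000-2.5981i]

Computing element-wise:
Z[0] = 1·(-2) + 5·(2) = 8
Z[1] = 1·(-2.0000-3.4641i) + 5·(0.5000+2.5981i) = 0.5000+9.5264i
Z[2] = 1·(-2.0000+3.4641i) + 5·(0.5000-2.5981i) = 0.5000-9.5264i

DFT(1x + 5y) = 1·X + 5·Y = [8, 0.5000+9.5264i, 0.5000-9.5264i]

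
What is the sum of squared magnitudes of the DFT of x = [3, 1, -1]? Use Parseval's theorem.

Parseval: Σ|x[n]|² = (1/N)Σ|X[k]|², so Σ|X[k]|² = N·Σ|x[n]|² = 3·11.0000

Σ|X[k]|² = N·Σ|x[n]|² = 3·11.0000 = 33.0000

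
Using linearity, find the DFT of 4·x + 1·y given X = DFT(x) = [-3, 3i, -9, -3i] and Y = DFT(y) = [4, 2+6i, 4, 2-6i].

By linearity: DFT(4x + 1y) = 4·DFT(x) + 1·DFT(y)
= 4·[-3, 3i, -9, -3i] + 1·[4, 2+6i, 4, 2-6i]

Computing element-wise:
Z[0] = 4·(-3) + 1·(4) = -8
Z[1] = 4·(3i) + 1·(2+6i) = 2+18i
Z[2] = 4·(-9) + 1·(4) = -32
Z[3] = 4·(-3i) + 1·(2-6i) = 2-18i

DFT(4x + 1y) = 4·X + 1·Y = [-8, 2+18i, -32, 2-18i]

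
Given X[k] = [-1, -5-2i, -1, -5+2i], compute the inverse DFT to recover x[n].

x[n] = (1/4) Σ(k=0 to 3) X[k] · e^(2πikn/4)

Computing each x[n]:
x[0] = -3
x[1] = 1
x[2] = 2
x[3] = -1

x = [-3, 1, 2, -1]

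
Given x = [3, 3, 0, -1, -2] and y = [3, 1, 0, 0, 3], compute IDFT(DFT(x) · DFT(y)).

(x ⊛ y)[n] = Σ(m=0 to 4) x[m] · y[(n-m) mod 5]

Computing each output sample:
(x ⊛ y)[0] = 16
(x ⊛ y)[1] = 12
(x ⊛ y)[2] = 0
(x ⊛ y)[3] = -9
(x ⊛ y)[4] = 2

x ⊛ y = [16, 12, 0, -9, 2]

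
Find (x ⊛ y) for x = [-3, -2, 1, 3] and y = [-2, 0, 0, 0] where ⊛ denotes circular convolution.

(x ⊛ y)[n] = Σ(m=0 to 3) x[m] · y[(n-m) mod 4]

Computing each output sample:
(x ⊛ y)[0] = 6
(x ⊛ y)[1] = 4
(x ⊛ y)[2] = -2
(x ⊛ y)[3] = -6

x ⊛ y = [6, 4, -2, -6]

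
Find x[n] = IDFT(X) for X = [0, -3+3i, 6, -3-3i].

x[n] = (1/4) Σ(k=0 to 3) X[k] · e^(2πikn/4)

Computing each x[n]:
x[0] = 0
x[1] = -3
x[2] = 3
x[3] = 0

x = [0, -3, 3, 0]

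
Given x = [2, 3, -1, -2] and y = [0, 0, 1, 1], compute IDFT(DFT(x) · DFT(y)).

(x ⊛ y)[n] = Σ(m=0 to 3) x[m] · y[(n-m) mod 4]

Computing each output sample:
(x ⊛ y)[0] = 2
(x ⊛ y)[1] = -3
(x ⊛ y)[2] = 0
(x ⊛ y)[3] = 5

x ⊛ y = [2, -3, 0, 5]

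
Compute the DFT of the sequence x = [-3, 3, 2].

X[k] = Σ(n=0 to 2) x[n] · ω_3^(nk)
where ω_3 = e^(-2πi/3)

Computing each X[k]:
X[0] = 2
X[1] = -5.5000-0.8660i
X[2] = -5.5000+0.8660i

X = [2, -5.5000-0.8660i, -5.5000+0.8660i]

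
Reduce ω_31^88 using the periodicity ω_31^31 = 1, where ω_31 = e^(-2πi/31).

Since ω_31^31 = 1, powers reduce modulo 31.
88 mod 31 = 26
So ω_31^88 = ω_31^26 = e^(-2πi·26/31)

ω_31^88 = ω_31^26 = 0.5290+0.8486i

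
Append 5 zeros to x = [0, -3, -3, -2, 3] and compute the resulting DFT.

Original 5-point DFT: [-5, 4.0451+6.2941i, -1.5451+2.5757i, -1.5451-2.5757i, 4.0451-6.2941i]
Zero-padded 10-point DFT provides frequency interpolation.

DFT_10([x, 0, ...]) = [-5, -5.1631+4.7553i, 4.0451+6.2941i, 2.6631-2.9389i, -1.5451+2.5757i, 5, -1.5451-2.5757i, 2.6631+2.9389i, 4.0451-6.2941i, -5.1631-4.7553i]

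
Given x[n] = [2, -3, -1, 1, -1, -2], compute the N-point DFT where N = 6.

X[k] = Σ(n=0 to 5) x[n] · ω_6^(nk)
where ω_6 = e^(-2πi/6)

Computing each X[k]:
X[0] = -4
X[1] = -0.5000+0.8660i
X[2] = 6.5000+0.8660i
X[3] = 4
X[4] = 6.5000-0.8660i
X[5] = -0.5000-0.8660i

X = [-4, -0.5000+0.8660i, 6.5000+0.8660i, 4, 6.5000-0.8660i, -0.5000-0.8660i]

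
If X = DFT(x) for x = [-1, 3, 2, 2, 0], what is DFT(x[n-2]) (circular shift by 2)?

Time shift by 2: X_shifted[k] = ω_5^(2k) · X[k]
Shifted x = [2, 0, -1, 3, 2]

DFT(x[n-2]) = [6, 1.0000+4.2533i, 1.0000-2.6287i, 1.0000+2.6287i, 1.0000-4.2533i]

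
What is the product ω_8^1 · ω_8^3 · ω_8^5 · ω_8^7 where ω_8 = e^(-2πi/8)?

The primitive 8th roots of unity are ω_8^k for k coprime to 8: k ∈ {1, 3, 5, 7}
Their product equals the constant term of the cyclotomic polynomial Φ_8(x) up to sign.
For n ≥ 3, the product of all primitive nth roots of unity is 1. (For n=1 it is 1; for n=2 it is -1.)

1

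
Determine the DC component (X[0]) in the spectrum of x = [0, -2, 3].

X[0] = Σ(n=0 to 2) x[n] · ω_3^0 = Σ x[n]
= (0) + (-2) + (3)

X[0] = 1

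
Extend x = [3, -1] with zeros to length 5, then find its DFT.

Original 2-point DFT: [2, 4]
Zero-padded 5-point DFT provides frequency interpolation.

DFT_5([x, 0, ...]) = [2, 2.6910+0.9511i, 3.8090+0.5878i, 3.8090-0.5878i, 2.6910-0.9511i]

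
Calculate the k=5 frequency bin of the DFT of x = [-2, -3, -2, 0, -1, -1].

X[5] = Σ(n=0 to 5) x[n] · ω_6^(5n) where ω_6 = e^(-2πi/6)
= (-2)·ω_6^0 + (-3)·ω_6^5 + (-2)·ω_6^10 + (0)·ω_6^15 + (-1)·ω_6^20 + (-1)·ω_6^25

X[5] = -2.5000-2.5981i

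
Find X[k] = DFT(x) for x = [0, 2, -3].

X[k] = Σ(n=0 to 2) x[n] · ω_3^(nk)
where ω_3 = e^(-2πi/3)

Computing each X[k]:
X[0] = -1
X[1] = 0.5000-4.3301i
X[2] = 0.5000+4.3301i

X = [-1, 0.5000-4.3301i, 0.5000+4.3301i]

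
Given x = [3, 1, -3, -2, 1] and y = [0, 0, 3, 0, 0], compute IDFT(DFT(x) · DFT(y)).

(x ⊛ y)[n] = Σ(m=0 to 4) x[m] · y[(n-m) mod 5]

Computing each output sample:
(x ⊛ y)[0] = -6
(x ⊛ y)[1] = 3
(x ⊛ y)[2] = 9
(x ⊛ y)[3] = 3
(x ⊛ y)[4] = -9

x ⊛ y = [-6, 3, 9, 3, -9]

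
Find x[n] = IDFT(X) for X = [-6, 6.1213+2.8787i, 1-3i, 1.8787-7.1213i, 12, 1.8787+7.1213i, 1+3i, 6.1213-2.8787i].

x[n] = (1/8) Σ(k=0 to 7) X[k] · e^(2πikn/8)

Computing each x[n]:
x[0] = 3
x[1] = 0
x[2] = -2
x[3] = -3
x[4] = -1
x[5] = -3
x[6] = 3
x[7] = -3

x = [3, 0, -2, -3, -1, -3, 3, -3]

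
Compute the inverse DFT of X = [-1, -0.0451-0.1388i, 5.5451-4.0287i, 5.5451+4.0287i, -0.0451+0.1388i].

x[n] = (1/5) Σ(k=0 to 4) X[k] · e^(2πikn/5)

Computing each x[n]:
x[0] = 2
x[1] = -1
x[2] = -1
x[3] = 2
x[4] = -3

x = [2, -1, -1, 2, -3]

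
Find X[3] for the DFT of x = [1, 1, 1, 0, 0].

X[3] = Σ(n=0 to 4) x[n] · ω_5^(3n) where ω_5 = e^(-2πi/5)
= (1)·ω_5^0 + (1)·ω_5^3 + (1)·ω_5^6 + (0)·ω_5^9 + (0)·ω_5^12

X[3] = 0.5000-0.3633i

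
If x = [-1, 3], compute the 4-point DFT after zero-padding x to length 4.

Original 2-point DFT: [2, -4]
Zero-padded 4-point DFT provides frequency interpolation.

DFT_4([x, 0, ...]) = [2, -1-3i, -4, -1+3i]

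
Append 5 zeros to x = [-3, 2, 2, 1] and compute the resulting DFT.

Original 4-point DFT: [2, -5-1i, -4, -5+1i]
Zero-padded 9-point DFT provides frequency interpolation.

DFT_9([x, 0, ...]) = [2, -1.6206-4.1212i, -5.0321-1.7876i, -4, -3.8473-0.2645i, -3.8473+0.2645i, -4, -5.0321+1.7876i, -1.6206+4.1212i]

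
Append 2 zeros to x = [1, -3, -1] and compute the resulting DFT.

Original 3-point DFT: [-3, 3.0000+1.7321i, 3.0000-1.7321i]
Zero-padded 5-point DFT provides frequency interpolation.

DFT_5([x, 0, ...]) = [-3, 0.8820+3.4410i, 3.1180+0.8123i, 3.1180-0.8123i, 0.8820-3.4410i]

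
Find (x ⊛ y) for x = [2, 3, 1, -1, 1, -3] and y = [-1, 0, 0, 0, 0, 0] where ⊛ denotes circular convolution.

(x ⊛ y)[n] = Σ(m=0 to 5) x[m] · y[(n-m) mod 6]

Computing each output sample:
(x ⊛ y)[0] = -2
(x ⊛ y)[1] = -3
(x ⊛ y)[2] = -1
(x ⊛ y)[3] = 1
(x ⊛ y)[4] = -1
(x ⊛ y)[5] = 3

x ⊛ y = [-2, -3, -1, 1, -1, 3]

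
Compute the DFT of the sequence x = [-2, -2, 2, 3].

X[k] = Σ(n=0 to 3) x[n] · ω_4^(nk)
where ω_4 = e^(-2πi/4)

Computing each X[k]:
X[0] = 1
X[1] = -4+5i
X[2] = -1
X[3] = -4-5i

X = [1, -4+5i, -1, -4-5i]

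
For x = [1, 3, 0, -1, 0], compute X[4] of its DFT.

X[4] = Σ(n=0 to 4) x[n] · ω_5^(4n) where ω_5 = e^(-2πi/5)
= (1)·ω_5^0 + (3)·ω_5^4 + (0)·ω_5^8 + (-1)·ω_5^12 + (0)·ω_5^16

X[4] = 2.7361+3.4410i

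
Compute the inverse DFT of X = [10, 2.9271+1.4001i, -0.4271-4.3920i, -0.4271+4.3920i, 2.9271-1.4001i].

x[n] = (1/5) Σ(k=0 to 4) X[k] · e^(2πikn/5)

Computing each x[n]:
x[0] = 3
x[1] = 3
x[2] = -1
x[3] = 3
x[4] = 2

x = [3, 3, -1, 3, 2]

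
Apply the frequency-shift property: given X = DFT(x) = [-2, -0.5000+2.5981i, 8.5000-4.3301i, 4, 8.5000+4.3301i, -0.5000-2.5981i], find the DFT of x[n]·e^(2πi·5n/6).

Modulation property: DFT(ω_6^(-5n)·x[n]) = X[(k-5) mod 6], so circularly shift X by 5 positions.

X[k-5] = [-0.5000+2.5981i, 8.5000-4.3301i, 4, 8.5000+4.3301i, -0.5000-2.5981i, -2]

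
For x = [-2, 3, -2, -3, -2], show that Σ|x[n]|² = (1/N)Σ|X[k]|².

Time domain:
Σ|x[n]|² = |-2|² + |3|² + |-2|² + |-3|² + |-2|² = 30.0000

Frequency domain:
(1/5)Σ|X[k]|² = (1/5)(|-6|² + |2.3541-5.3431i|² + |-4.3541-1.9879i|² + |-4.3541+1.9879i|² + |2.3541+5.3431i|²) = (1/5)·150.0000 = 30.0000

Both sides agree, confirming Parseval's theorem.

Σ|x[n]|² = (1/N)Σ|X[k]|² = 30.0000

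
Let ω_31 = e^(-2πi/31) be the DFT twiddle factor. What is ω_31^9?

ω_31^9 = e^(-2πi·9/31)
= cos(-2π·9/31) + i·sin(-2π·9/31)
= cos(-18π/31) + i·sin(-18π/31)

ω_31^9 = cos(-18π/31) + i·sin(-18π/31) = -0.2507-0.9681i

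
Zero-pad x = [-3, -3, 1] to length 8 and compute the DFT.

Original 3-point DFT: [-5, -2.0000+3.4641i, -2.0000-3.4641i]
Zero-padded 8-point DFT provides frequency interpolation.

DFT_8([x, 0, ...]) = [-5, -5.1213+1.1213i, -4+3i, -0.8787+3.1213i, 1, -0.8787-3.1213i, -4-3i, -5.1213-1.1213i]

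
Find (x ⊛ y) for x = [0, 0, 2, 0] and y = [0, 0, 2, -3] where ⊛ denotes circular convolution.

(x ⊛ y)[n] = Σ(m=0 to 3) x[m] · y[(n-m) mod 4]

Computing each output sample:
(x ⊛ y)[0] = 4
(x ⊛ y)[1] = -6
(x ⊛ y)[2] = 0
(x ⊛ y)[3] = 0

x ⊛ y = [4, -6, 0, 0]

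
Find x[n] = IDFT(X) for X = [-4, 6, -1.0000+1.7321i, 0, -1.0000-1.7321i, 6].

x[n] = (1/6) Σ(k=0 to 5) X[k] · e^(2πikn/6)

Computing each x[n]:
x[0] = 1
x[1] = 0
x[2] = -1
x[3] = -3
x[4] = -2
x[5] = 1

x = [1, 0, -1, -3, -2, 1]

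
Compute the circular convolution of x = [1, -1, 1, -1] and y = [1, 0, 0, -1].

(x ⊛ y)[n] = Σ(m=0 to 3) x[m] · y[(n-m) mod 4]

Computing each output sample:
(x ⊛ y)[0] = 2
(x ⊛ y)[1] = -2
(x ⊛ y)[2] = 2
(x ⊛ y)[3] = -2

x ⊛ y = [2, -2, 2, -2]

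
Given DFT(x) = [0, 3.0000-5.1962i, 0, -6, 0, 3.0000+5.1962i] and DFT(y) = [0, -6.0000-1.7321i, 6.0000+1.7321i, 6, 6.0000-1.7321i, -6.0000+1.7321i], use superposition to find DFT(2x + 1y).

By linearity: DFT(2x + 1y) = 2·DFT(x) + 1·DFT(y)
= 2·[0, 3.0000-5.1962i, 0, -6, 0, 3.0000+5.1962i] + 1·[0, -6.0000-1.7321i, 6.0000+1.7321i, 6, 6.0000-1.7321i, -6.0000+1.7321i]

Computing element-wise:
Z[0] = 2·(0) + 1·(0) = 0
Z[1] = 2·(3.0000-5.1962i) + 1·(-6.0000-1.7321i) = -12.1245i
Z[2] = 2·(0) + 1·(6.0000+1.7321i) = 6.0000+1.7321i
Z[3] = 2·(-6) + 1·(6) = -6
Z[4] = 2·(0) + 1·(6.0000-1.7321i) = 6.0000-1.7321i
Z[5] = 2·(3.0000+5.1962i) + 1·(-6.0000+1.7321i) = 12.1245i

DFT(2x + 1y) = 2·X + 1·Y = [0, -12.1245i, 6.0000+1.7321i, -6, 6.0000-1.7321i, 12.1245i]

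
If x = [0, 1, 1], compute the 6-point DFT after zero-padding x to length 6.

Original 3-point DFT: [2, -1, -1]
Zero-padded 6-point DFT provides frequency interpolation.

DFT_6([x, 0, ...]) = [2, -1.7321i, -1, 0, -1, 1.7321i]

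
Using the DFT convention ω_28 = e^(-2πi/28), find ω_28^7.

ω_28^7 = e^(-2πi·7/28)
= cos(-2π·7/28) + i·sin(-2π·7/28)
= cos(-14π/28) + i·sin(-14π/28)

ω_28^7 = cos(-14π/28) + i·sin(-14π/28) = -1i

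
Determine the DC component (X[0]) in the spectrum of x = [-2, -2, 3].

X[0] = Σ(n=0 to 2) x[n] · ω_3^0 = Σ x[n]
= (-2) + (-2) + (3)

X[0] = -1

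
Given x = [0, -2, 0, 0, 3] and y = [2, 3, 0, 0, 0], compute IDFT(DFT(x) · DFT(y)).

(x ⊛ y)[n] = Σ(m=0 to 4) x[m] · y[(n-m) mod 5]

Computing each output sample:
(x ⊛ y)[0] = 9
(x ⊛ y)[1] = -4
(x ⊛ y)[2] = -6
(x ⊛ y)[3] = 0
(x ⊛ y)[4] = 6

x ⊛ y = [9, -4, -6, 0, 6]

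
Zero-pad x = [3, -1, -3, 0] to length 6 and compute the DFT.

Original 4-point DFT: [-1, 6+1i, 1, 6-1i]
Zero-padded 6-point DFT provides frequency interpolation.

DFT_6([x, 0, ...]) = [-1, 4.0000+3.4641i, 5.0000-1.7321i, 1, 5.0000+1.7321i, 4.0000-3.4641i]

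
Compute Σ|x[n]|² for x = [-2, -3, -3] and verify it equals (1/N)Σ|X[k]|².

Time domain:
Σ|x[n]|² = |-2|² + |-3|² + |-3|² = 22.0000

Frequency domain:
(1/3)Σ|X[k]|² = (1/3)(|-8|² + |1|² + |1|²) = (1/3)·66.0000 = 22.0000

Both sides agree, confirming Parseval's theorem.

Σ|x[n]|² = (1/N)Σ|X[k]|² = 22.0000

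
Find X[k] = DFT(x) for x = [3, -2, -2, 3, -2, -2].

X[k] = Σ(n=0 to 5) x[n] · ω_6^(nk)
where ω_6 = e^(-2πi/6)

Computing each X[k]:
X[0] = -2
X[1] = 0
X[2] = 10
X[3] = 0
X[4] = 10
X[5] = 0

X = [-2, 0, 10, 0, 10, 0]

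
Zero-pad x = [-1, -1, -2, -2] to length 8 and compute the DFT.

Original 4-point DFT: [-6, 1-1i, 0, 1+1i]
Zero-padded 8-point DFT provides frequency interpolation.

DFT_8([x, 0, ...]) = [-6, -0.2929+4.1213i, 1-1i, -1.7071+0.1213i, 0, -1.7071-0.1213i, 1+1i, -0.2929-4.1213i]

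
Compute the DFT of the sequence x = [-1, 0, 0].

X[k] = Σ(n=0 to 2) x[n] · ω_3^(nk)
where ω_3 = e^(-2πi/3)

Computing each X[k]:
X[0] = -1
X[1] = -1
X[2] = -1

X = [-1, -1, -1]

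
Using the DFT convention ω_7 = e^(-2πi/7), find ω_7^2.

ω_7^2 = e^(-2πi·2/7)
= cos(-2π·2/7) + i·sin(-2π·2/7)
= cos(-4π/7) + i·sin(-4π/7)

ω_7^2 = cos(-4π/7) + i·sin(-4π/7) = -0.2225-0.9749i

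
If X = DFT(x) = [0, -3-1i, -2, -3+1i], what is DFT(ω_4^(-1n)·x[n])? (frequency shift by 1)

Modulation property: DFT(ω_4^(-1n)·x[n]) = X[(k-1) mod 4], so circularly shift X by 1 positions.

X[k-1] = [-3+1i, 0, -3-1i, -2]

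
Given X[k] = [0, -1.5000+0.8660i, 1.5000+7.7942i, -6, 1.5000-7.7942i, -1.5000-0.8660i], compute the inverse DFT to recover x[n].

x[n] = (1/6) Σ(k=0 to 5) X[k] · e^(2πikn/6)

Computing each x[n]:
x[0] = -1
x[1] = -2
x[2] = 1
x[3] = 2
x[4] = -3
x[5] = 3

x = [-1, -2, 1, 2, -3, 3]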